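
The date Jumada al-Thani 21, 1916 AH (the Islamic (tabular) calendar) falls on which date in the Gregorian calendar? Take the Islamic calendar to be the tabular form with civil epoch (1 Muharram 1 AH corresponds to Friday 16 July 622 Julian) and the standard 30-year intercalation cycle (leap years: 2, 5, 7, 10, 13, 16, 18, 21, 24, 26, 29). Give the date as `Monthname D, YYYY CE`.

December 24, 2480 CE

Julian Day Number of the source date = 2627220.
Converting JDN 2627220 to the Gregorian calendar gives 24 December 2480 CE.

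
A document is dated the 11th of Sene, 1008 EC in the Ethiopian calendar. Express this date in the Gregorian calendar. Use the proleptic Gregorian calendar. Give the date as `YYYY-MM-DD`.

1016-06-11

Julian Day Number of the source date = 2092308.
Converting JDN 2092308 to the Gregorian calendar gives 11 June 1016 CE.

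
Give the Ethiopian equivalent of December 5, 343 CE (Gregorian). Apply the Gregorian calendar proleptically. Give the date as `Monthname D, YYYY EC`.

Julian Day Number of the source date = 1846676.
Converting JDN 1846676 to the Ethiopian calendar gives 7 Tahsas 336 EC.

Tahsas 7, 336 EC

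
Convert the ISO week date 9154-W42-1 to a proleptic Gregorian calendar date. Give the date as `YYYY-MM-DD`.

ISO week 1 of 9154 is the week containing the first Thursday of 9154.
Week 42, day 1 (Monday) lands on 9154-10-18.

9154-10-18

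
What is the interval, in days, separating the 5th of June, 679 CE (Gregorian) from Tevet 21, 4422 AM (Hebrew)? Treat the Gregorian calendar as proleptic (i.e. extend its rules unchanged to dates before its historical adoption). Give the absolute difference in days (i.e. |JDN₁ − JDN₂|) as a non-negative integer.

First date → JDN 1969215; second date → JDN 1962840.
The interval is |1969215 − 1962840| = 6375 days.

6375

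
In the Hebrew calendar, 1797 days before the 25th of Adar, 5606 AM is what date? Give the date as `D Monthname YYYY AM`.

JDN of the 25th of Adar, 5606 AM = 2395379.
2395379 − 1797 = 2393582.
JDN 2393582 in the Hebrew calendar is 30 Nisan 5601 AM.

30 Nisan 5601 AM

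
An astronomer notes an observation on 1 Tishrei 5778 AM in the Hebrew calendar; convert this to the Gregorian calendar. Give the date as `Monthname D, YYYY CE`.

Both dates share Julian Day Number 2458018; in the Gregorian calendar that is 21 September 2017 CE.

September 21, 2017 CE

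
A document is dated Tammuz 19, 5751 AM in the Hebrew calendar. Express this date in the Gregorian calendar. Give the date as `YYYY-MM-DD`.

1991-07-01

Julian Day Number of the source date = 2448439.
Converting JDN 2448439 to the Gregorian calendar gives 1 July 1991 CE.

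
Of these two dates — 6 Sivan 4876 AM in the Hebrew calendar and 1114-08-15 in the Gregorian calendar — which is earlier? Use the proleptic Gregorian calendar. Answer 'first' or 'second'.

second

First date → JDN 2128816; second date → JDN 2128166.
JDN 2128166 < JDN 2128816, so the second date is earlier.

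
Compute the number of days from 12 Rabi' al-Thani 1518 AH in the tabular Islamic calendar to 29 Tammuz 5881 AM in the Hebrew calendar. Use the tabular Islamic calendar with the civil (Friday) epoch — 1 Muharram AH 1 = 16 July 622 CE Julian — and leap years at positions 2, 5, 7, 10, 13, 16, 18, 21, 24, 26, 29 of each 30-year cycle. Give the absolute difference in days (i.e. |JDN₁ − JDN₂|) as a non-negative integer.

JDN of the first date = 2486114.
JDN of the second date = 2495935.
|2495935 − 2486114| = 9821.

9821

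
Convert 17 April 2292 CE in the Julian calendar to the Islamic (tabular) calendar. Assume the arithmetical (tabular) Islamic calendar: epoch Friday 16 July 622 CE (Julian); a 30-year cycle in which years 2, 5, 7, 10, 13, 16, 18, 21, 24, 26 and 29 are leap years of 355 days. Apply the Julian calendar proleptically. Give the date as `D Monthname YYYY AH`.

Both dates share Julian Day Number 2558318; in the tabular Islamic calendar that is 14 Muharram 1722 AH.

14 Muharram 1722 AH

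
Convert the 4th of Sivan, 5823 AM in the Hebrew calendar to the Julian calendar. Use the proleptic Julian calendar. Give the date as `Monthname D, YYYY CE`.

Julian Day Number of the source date = 2474707.
Converting JDN 2474707 to the Julian calendar gives 19 May 2063 CE.

May 19, 2063 CE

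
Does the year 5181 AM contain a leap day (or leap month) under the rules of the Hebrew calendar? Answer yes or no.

no

Hebrew year 5181 is year 13 of its 19-year Metonic cycle; leap years are at positions 3, 6, 8, 11, 14, 17, 19, so it is a common year (12 months).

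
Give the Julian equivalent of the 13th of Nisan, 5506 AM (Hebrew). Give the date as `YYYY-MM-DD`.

1746-03-23

Julian Day Number of the source date = 2358866.
Converting JDN 2358866 to the Julian calendar gives 23 March 1746 CE.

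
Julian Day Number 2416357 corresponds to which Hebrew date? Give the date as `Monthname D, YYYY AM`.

Elul 7, 5663 AM

The Gregorian equivalent of JDN 2416357 is 30 August 1903.
In the Hebrew calendar that day is Elul 7, 5663 AM.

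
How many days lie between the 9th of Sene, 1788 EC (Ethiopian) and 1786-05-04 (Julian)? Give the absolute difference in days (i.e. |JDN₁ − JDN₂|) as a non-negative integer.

3683

JDN of the first date = 2377201.
JDN of the second date = 2373518.
|2373518 − 2377201| = 3683.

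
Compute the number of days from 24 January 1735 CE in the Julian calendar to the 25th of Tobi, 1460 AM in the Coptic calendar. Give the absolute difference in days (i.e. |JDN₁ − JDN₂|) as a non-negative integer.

3284

JDN of the first date = 2354790.
JDN of the second date = 2358074.
|2358074 − 2354790| = 3284.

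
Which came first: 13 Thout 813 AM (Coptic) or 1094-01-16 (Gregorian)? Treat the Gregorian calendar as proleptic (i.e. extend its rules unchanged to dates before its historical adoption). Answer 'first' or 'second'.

Converting both to JDN: 2121625 vs 2120651; the smaller is the second.

second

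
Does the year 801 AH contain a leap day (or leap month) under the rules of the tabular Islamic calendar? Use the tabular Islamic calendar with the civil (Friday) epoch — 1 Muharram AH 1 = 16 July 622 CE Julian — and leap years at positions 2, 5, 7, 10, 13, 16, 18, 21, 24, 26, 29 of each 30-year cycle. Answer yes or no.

yes

Year 801 AH is year 21 of its 30-year cycle; leap positions are 2, 5, 7, 10, 13, 16, 18, 21, 24, 26, 29, so it is a leap year (355 days).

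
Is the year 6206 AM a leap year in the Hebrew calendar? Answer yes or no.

no

Hebrew year 6206 is year 12 of its 19-year Metonic cycle; leap years are at positions 3, 6, 8, 11, 14, 17, 19, so it is a common year (12 months).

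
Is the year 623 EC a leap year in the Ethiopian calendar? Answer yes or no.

yes

623 mod 4 = 3; in the Ethiopian calendar a year is leap when year mod 4 = 3, so it is a leap year.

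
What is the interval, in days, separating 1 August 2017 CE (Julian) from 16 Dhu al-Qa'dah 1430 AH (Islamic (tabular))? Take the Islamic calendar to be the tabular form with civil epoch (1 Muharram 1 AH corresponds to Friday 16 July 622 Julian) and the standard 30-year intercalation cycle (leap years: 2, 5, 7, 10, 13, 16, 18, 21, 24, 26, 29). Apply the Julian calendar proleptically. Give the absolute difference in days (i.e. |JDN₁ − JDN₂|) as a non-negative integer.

First date → JDN 2457980; second date → JDN 2455140.
The interval is |2457980 − 2455140| = 2840 days.

2840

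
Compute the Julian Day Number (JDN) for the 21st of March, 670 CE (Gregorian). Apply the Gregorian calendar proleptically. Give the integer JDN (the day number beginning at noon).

1965852

JDN 2299161 is 15 October 1582 CE (Gregorian); the target day is −333309 days from there, so JDN = 1965852.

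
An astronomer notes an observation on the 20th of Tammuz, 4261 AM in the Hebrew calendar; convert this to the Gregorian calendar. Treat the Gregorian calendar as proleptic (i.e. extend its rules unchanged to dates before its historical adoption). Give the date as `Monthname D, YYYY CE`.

Julian Day Number of the source date = 1904221.
Converting JDN 1904221 to the Gregorian calendar gives 24 June 501 CE.

June 24, 501 CE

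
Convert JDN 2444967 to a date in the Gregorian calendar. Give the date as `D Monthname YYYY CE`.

28 December 1981 CE

Counting from JDN 2299161 = 15 Oct 1582 gives an offset of 145806 days.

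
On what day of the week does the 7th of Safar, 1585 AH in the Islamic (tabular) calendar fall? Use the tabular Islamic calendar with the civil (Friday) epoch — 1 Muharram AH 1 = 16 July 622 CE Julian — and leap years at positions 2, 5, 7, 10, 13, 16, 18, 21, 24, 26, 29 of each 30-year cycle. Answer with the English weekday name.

Sunday

In the Gregorian calendar this is 24 June 2159 (JDN 2509793).
2509793 ≡ 6 (mod 7); counting from Monday = 0 gives Sunday.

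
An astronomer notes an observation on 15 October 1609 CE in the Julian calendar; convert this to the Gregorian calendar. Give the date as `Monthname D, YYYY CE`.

The Julian–Gregorian offset here is 10 days (Julian trailing).
15 October 1609 Julian + 10 days → 25 October 1609 Gregorian.

October 25, 1609 CE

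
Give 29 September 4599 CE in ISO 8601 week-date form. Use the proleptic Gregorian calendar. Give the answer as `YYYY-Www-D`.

4599-W39-7

The weekday is Sunday (ISO weekday 7).
That Sunday belongs to ISO week 39 of ISO year 4599.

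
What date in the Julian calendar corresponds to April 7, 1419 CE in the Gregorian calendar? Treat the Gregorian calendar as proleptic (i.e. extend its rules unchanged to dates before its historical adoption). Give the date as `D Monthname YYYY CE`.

At this point the Julian calendar is 9 days behind the Gregorian.
7 April 1419 Gregorian − 9 days → 29 March 1419 Julian.

29 March 1419 CE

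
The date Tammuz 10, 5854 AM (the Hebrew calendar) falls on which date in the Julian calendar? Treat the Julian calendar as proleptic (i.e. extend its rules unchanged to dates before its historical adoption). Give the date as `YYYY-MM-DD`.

The source date corresponds to 24 June 2094 in the Gregorian calendar (JDN 2486053).
That day falls on 11 June 2094 CE in the Julian calendar.

2094-06-11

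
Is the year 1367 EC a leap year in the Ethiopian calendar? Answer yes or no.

yes

1367 mod 4 = 3; in the Ethiopian calendar a year is leap when year mod 4 = 3, so it is a leap year.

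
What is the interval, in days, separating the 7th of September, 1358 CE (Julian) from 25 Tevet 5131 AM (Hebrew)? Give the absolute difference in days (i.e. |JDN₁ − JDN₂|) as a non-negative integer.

First date → JDN 2217317; second date → JDN 2221828.
The interval is |2217317 − 2221828| = 4511 days.

4511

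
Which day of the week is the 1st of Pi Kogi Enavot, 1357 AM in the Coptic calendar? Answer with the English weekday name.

Equivalently 3 September 1641 Gregorian, JDN 2320669.
2320669 ≡ 1 (mod 7); counting from Monday = 0 gives Tuesday.

Tuesday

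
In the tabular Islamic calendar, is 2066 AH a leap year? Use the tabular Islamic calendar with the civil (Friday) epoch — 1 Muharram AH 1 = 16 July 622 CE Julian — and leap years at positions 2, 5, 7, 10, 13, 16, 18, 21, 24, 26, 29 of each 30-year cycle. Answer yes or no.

yes

Year 2066 AH is year 26 of its 30-year cycle; leap positions are 2, 5, 7, 10, 13, 16, 18, 21, 24, 26, 29, so it is a leap year (355 days).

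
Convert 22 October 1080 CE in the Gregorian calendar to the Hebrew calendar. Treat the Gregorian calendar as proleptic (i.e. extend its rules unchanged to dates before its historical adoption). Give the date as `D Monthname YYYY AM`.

Julian Day Number of the source date = 2115817.
Converting JDN 2115817 to the Hebrew calendar gives 30 Tishrei 4841 AM.

30 Tishrei 4841 AM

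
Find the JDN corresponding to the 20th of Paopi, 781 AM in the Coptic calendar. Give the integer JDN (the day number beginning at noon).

Equivalently 23 October 1064 (proleptic Gregorian).
JDN 2451545 is 1 January 2000 CE (Gregorian); the target day is −341571 days from there, so JDN = 2109974.

2109974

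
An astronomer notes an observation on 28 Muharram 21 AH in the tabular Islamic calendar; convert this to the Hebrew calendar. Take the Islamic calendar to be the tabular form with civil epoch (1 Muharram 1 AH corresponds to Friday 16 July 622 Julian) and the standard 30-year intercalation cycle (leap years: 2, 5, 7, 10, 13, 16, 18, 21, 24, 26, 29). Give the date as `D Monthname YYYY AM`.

29 Tevet 4402 AM

Julian Day Number of the source date = 1955554.
Converting JDN 1955554 to the Hebrew calendar gives 29 Tevet 4402 AM.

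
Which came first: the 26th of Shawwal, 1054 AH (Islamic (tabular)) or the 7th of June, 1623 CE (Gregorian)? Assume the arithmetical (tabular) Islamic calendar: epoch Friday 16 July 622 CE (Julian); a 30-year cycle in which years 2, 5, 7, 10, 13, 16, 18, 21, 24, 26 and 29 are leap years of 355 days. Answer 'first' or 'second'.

second

First date → JDN 2321879; second date → JDN 2314006.
JDN 2314006 < JDN 2321879, so the second date is earlier.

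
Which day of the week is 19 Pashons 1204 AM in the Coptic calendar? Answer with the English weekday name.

Wednesday

In the proleptic Gregorian calendar this is 23 May 1488 (JDN 2264684).
2264684 ≡ 2 (mod 7); counting from Monday = 0 gives Wednesday.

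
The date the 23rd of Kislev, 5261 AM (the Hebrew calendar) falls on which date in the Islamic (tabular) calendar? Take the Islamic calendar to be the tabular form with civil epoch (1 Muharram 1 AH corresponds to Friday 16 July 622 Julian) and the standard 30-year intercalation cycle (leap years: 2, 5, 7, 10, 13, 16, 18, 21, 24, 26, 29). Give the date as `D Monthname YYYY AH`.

21 Rabi' al-Thani 906 AH

Both dates share Julian Day Number 2269251; in the tabular Islamic calendar that is 21 Rabi' al-Thani 906 AH.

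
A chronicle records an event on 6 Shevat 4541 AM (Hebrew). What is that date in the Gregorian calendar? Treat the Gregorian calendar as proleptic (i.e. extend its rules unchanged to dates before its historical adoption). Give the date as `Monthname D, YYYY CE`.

January 10, 781 CE

Julian Day Number of the source date = 2006324.
Converting JDN 2006324 to the Gregorian calendar gives 10 January 781 CE.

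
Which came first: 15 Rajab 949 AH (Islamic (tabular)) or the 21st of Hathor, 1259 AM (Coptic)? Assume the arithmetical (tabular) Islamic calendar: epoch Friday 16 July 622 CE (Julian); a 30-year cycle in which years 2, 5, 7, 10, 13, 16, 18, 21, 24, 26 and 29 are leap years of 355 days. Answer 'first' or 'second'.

first

Converting both to JDN: 2284571 vs 2284594; the smaller is the first.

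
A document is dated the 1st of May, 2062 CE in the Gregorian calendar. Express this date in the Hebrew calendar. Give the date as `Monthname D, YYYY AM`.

Nisan 21, 5822 AM

Julian Day Number of the source date = 2474311.
Converting JDN 2474311 to the Hebrew calendar gives 21 Nisan 5822 AM.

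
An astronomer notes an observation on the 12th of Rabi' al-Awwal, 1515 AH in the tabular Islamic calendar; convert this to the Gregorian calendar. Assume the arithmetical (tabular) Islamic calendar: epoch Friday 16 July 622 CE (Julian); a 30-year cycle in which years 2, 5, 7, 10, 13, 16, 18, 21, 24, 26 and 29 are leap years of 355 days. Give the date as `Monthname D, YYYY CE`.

August 27, 2091 CE

Both dates share Julian Day Number 2485021; in the Gregorian calendar that is 27 August 2091 CE.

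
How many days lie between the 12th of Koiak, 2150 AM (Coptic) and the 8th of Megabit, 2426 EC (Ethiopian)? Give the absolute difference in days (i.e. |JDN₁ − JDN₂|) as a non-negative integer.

86

JDN of the first date = 2610053.
JDN of the second date = 2610139.
|2610139 − 2610053| = 86.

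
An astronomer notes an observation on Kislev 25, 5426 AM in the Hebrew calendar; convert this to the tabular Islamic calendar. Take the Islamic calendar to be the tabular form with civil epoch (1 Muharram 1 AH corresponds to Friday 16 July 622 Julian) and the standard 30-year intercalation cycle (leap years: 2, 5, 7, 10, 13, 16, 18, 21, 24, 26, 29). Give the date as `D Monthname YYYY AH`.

Julian Day Number of the source date = 2329526.
Converting JDN 2329526 to the tabular Islamic calendar gives 25 Jumada al-Awwal 1076 AH.

25 Jumada al-Awwal 1076 AH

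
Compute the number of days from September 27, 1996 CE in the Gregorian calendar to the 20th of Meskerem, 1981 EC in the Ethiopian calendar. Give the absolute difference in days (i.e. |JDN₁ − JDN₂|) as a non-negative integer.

First date → JDN 2450354; second date → JDN 2447435.
The interval is |2450354 − 2447435| = 2919 days.

2919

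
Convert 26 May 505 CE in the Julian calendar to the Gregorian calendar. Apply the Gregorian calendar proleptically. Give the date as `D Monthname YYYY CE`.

28 May 505 CE

For dates in this range the Gregorian date is 2 days ahead of the Julian.
26 May 505 Julian + 2 days → 28 May 505 Gregorian.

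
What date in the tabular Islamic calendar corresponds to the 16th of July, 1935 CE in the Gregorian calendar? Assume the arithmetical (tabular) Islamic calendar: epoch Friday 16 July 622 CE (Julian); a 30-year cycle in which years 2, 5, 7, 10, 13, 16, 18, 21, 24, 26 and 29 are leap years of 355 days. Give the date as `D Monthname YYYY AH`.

14 Rabi' al-Thani 1354 AH

Both dates share Julian Day Number 2428000; in the tabular Islamic calendar that is 14 Rabi' al-Thani 1354 AH.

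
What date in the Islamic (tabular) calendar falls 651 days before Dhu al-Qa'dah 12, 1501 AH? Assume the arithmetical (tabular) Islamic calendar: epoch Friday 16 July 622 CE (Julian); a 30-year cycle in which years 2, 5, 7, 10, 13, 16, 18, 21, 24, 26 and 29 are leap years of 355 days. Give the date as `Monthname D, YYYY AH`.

Muharram 10, 1500 AH

JDN of Dhu al-Qa'dah 12, 1501 AH = 2480296.
2480296 − 651 = 2479645.
JDN 2479645 in the tabular Islamic calendar is Muharram 10, 1500 AH.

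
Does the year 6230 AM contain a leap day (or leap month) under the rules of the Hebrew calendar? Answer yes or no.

yes

Hebrew year 6230 is year 17 of its 19-year Metonic cycle; leap years are at positions 3, 6, 8, 11, 14, 17, 19, so it is a leap year (13 months).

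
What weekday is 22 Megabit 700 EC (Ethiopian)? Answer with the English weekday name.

Sunday

This is JDN 1979732 (22 March 708 Gregorian).
1979732 ≡ 6 (mod 7); counting from Monday = 0 gives Sunday.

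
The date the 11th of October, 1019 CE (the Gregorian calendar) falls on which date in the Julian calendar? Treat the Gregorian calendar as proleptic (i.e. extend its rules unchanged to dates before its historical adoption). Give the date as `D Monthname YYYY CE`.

5 October 1019 CE

For dates in this range the Gregorian date is 6 days ahead of the Julian.
11 October 1019 Gregorian − 6 days → 5 October 1019 Julian.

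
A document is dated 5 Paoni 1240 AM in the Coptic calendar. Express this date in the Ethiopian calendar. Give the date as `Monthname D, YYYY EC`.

Julian Day Number of the source date = 2277849.
Converting JDN 2277849 to the Ethiopian calendar gives 5 Sene 1516 EC.

Sene 5, 1516 EC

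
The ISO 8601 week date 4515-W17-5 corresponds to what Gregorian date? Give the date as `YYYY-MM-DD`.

ISO week 1 of 4515 is the week containing the first Thursday of 4515.
Week 17, day 5 (Friday) lands on 4515-04-26.

4515-04-26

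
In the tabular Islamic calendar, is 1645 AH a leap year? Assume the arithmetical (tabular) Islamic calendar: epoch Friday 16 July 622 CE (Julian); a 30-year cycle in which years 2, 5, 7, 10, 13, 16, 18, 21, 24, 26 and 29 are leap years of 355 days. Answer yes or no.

no

Year 1645 AH is year 25 of its 30-year cycle; leap positions are 2, 5, 7, 10, 13, 16, 18, 21, 24, 26, 29, so it is a common year (354 days).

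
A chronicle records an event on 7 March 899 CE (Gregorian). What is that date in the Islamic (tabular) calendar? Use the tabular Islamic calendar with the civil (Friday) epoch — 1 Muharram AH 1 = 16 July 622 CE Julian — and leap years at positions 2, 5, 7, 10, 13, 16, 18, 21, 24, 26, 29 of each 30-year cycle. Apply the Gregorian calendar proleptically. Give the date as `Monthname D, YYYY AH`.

Julian Day Number of the source date = 2049479.
Converting JDN 2049479 to the tabular Islamic calendar gives 16 Safar 286 AH.

Safar 16, 286 AH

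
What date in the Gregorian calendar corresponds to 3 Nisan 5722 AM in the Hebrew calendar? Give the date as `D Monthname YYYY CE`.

7 April 1962 CE

Both dates share Julian Day Number 2437762; in the Gregorian calendar that is 7 April 1962 CE.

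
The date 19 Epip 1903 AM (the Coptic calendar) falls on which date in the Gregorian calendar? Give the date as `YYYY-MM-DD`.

2187-07-27

Julian Day Number of the source date = 2520053.
Converting JDN 2520053 to the Gregorian calendar gives 27 July 2187 CE.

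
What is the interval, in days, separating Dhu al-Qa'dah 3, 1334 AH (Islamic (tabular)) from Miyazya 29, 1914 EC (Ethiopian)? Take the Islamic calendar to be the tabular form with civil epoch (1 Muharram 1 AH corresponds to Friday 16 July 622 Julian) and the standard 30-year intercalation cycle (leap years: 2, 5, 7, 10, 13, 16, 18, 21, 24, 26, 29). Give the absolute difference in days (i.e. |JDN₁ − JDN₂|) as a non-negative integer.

2074

First date → JDN 2421108; second date → JDN 2423182.
The interval is |2421108 − 2423182| = 2074 days.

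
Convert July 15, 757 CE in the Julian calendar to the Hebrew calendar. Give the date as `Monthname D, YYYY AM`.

Tammuz 23, 4517 AM

Both dates share Julian Day Number 1997748; in the Hebrew calendar that is 23 Tammuz 4517 AM.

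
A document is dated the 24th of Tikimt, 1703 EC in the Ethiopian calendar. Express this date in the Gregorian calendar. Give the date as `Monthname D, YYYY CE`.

November 1, 1710 CE

Julian Day Number of the source date = 2345929.
Converting JDN 2345929 to the Gregorian calendar gives 1 November 1710 CE.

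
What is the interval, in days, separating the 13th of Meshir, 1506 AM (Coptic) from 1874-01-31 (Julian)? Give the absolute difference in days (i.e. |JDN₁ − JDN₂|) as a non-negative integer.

JDN of the first date = 2374893.
JDN of the second date = 2405567.
|2405567 − 2374893| = 30674.

30674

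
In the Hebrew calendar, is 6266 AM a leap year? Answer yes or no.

no

Hebrew year 6266 is year 15 of its 19-year Metonic cycle; leap years are at positions 3, 6, 8, 11, 14, 17, 19, so it is a common year (12 months).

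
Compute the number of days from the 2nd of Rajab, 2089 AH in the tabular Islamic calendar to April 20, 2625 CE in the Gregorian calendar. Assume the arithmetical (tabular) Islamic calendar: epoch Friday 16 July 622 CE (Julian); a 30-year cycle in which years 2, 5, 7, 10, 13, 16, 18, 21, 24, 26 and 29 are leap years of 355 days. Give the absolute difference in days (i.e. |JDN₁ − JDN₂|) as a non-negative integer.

First date → JDN 2688536; second date → JDN 2679931.
The interval is |2688536 − 2679931| = 8605 days.

8605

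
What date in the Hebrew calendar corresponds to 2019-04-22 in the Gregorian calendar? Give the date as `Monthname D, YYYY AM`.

Nisan 17, 5779 AM

Both dates share Julian Day Number 2458596; in the Hebrew calendar that is 17 Nisan 5779 AM.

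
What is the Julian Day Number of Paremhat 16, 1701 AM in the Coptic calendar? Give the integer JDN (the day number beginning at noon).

2446150

Equivalently 25 March 1985 (Gregorian).
JDN 2451545 is 1 January 2000 CE (Gregorian); the target day is −5395 days from there, so JDN = 2446150.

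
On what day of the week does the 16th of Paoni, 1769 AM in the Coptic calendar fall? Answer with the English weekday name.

Monday

This is JDN 2471077 (23 June 2053 Gregorian).
2471077 ≡ 0 (mod 7); counting from Monday = 0 gives Monday.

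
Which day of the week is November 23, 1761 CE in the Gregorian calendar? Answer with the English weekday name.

Since JDN mod 7 = 0 (0 = Monday), the day is Monday.

Monday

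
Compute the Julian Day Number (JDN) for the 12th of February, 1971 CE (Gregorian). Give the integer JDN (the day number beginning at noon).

JDN 2299161 is 15 October 1582 CE (Gregorian); the target day is +141834 days from there, so JDN = 2440995.

2440995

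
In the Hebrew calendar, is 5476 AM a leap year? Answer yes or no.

no

Hebrew year 5476 is year 4 of its 19-year Metonic cycle; leap years are at positions 3, 6, 8, 11, 14, 17, 19, so it is a common year (12 months).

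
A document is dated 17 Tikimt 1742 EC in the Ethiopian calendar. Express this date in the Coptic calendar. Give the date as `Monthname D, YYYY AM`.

Paopi 17, 1466 AM

The source date corresponds to 25 October 1749 in the Gregorian calendar (JDN 2360167).
That day falls on 17 Paopi 1466 AM in the Coptic calendar.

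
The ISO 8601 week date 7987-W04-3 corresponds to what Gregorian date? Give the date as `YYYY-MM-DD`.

7987-01-21

ISO week 1 of 7987 is the week containing the first Thursday of 7987.
Week 4, day 3 (Wednesday) lands on 7987-01-21.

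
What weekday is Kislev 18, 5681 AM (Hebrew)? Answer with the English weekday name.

Monday

Equivalently 29 November 1920 Gregorian, JDN 2422658.
2422658 ≡ 0 (mod 7); counting from Monday = 0 gives Monday.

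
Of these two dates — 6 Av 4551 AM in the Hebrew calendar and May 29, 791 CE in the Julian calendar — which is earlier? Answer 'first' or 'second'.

Converting both to JDN: 2010162 vs 2010119; the smaller is the second.

second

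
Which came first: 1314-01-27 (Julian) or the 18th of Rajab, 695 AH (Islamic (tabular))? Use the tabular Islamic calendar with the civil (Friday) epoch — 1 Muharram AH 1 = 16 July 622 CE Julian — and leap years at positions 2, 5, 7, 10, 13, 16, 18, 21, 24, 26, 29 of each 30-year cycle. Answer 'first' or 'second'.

Converting both to JDN: 2201023 vs 2194564; the smaller is the second.

second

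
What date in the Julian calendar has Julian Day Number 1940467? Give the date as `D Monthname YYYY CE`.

JDN 1940467 is 19 September 600 in the proleptic Gregorian calendar.
In the Julian calendar that day is 16 September 600 CE.

16 September 600 CE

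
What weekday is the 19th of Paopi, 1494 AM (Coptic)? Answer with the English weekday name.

Monday

This is JDN 2370396 (27 October 1777 Gregorian).
JDN 2370396 mod 7 = 0, and JDN 0 was a Monday, so this is a Monday.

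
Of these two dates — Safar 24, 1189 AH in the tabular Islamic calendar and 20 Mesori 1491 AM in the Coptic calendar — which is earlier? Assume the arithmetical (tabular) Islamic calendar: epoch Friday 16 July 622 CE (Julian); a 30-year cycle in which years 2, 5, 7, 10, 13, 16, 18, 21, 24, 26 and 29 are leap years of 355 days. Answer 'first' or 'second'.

Converting both to JDN: 2369481 vs 2369601; the smaller is the first.

first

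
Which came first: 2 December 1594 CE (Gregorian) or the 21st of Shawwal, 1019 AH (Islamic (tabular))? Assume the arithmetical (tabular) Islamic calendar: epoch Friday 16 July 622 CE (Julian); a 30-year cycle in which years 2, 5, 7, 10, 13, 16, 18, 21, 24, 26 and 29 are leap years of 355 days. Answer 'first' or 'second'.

first

Converting both to JDN: 2303592 vs 2309471; the smaller is the first.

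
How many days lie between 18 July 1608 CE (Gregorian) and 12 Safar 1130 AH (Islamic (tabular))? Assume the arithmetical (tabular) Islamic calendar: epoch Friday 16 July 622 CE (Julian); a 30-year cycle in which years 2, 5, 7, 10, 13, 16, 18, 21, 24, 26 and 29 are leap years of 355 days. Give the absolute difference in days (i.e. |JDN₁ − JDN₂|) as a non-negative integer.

39992

First date → JDN 2308569; second date → JDN 2348561.
The interval is |2308569 − 2348561| = 39992 days.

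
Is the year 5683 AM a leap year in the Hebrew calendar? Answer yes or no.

Hebrew year 5683 is year 2 of its 19-year Metonic cycle; leap years are at positions 3, 6, 8, 11, 14, 17, 19, so it is a common year (12 months).

no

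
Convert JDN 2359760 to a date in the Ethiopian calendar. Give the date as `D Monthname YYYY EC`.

5 Meskerem 1741 EC

JDN 2359760 is 13 September 1748 in the Gregorian calendar.
In the Ethiopian calendar that day is 5 Meskerem 1741 EC.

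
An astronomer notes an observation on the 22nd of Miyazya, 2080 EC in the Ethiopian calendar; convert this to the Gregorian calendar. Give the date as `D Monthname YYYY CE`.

Both dates share Julian Day Number 2483807; in the Gregorian calendar that is 30 April 2088 CE.

30 April 2088 CE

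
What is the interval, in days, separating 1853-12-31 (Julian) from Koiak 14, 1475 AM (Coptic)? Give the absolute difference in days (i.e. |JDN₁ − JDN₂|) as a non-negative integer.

34720

First date → JDN 2398231; second date → JDN 2363511.
The interval is |2398231 − 2363511| = 34720 days.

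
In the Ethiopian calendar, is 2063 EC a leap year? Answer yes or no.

yes

2063 mod 4 = 3; in the Ethiopian calendar a year is leap when year mod 4 = 3, so it is a leap year.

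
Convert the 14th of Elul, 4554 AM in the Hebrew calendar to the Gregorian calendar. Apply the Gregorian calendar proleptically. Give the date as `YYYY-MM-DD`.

Julian Day Number of the source date = 2011294.
Converting JDN 2011294 to the Gregorian calendar gives 20 August 794 CE.

0794-08-20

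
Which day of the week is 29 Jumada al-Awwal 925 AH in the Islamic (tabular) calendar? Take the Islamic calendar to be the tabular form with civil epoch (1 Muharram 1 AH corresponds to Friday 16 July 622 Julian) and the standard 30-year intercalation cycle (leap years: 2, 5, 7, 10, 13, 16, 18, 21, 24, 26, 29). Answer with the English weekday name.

This is JDN 2276021 (8 June 1519 Gregorian).
2276021 ≡ 6 (mod 7); counting from Monday = 0 gives Sunday.

Sunday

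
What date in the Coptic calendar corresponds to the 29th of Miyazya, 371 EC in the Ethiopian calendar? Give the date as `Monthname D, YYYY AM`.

The source date corresponds to 25 April 379 in the proleptic Gregorian calendar (JDN 1859601).
That day falls on 29 Parmouti 95 AM in the Coptic calendar.

Parmouti 29, 95 AM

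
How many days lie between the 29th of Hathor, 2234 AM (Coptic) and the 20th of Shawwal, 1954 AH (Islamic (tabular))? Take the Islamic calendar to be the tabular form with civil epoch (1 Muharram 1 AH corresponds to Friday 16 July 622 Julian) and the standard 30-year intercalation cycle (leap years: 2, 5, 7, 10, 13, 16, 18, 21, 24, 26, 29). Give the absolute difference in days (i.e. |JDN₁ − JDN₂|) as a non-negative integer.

82

JDN of the first date = 2640721.
JDN of the second date = 2640803.
|2640803 − 2640721| = 82.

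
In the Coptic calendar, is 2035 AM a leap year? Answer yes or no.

2035 mod 4 = 3; in the Coptic calendar a year is leap when year mod 4 = 3, so it is a leap year.

yes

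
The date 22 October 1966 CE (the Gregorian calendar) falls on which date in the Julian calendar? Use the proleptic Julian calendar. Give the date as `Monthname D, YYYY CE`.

October 9, 1966 CE

At this point the Julian calendar is 13 days behind the Gregorian.
22 October 1966 Gregorian − 13 days → 9 October 1966 Julian.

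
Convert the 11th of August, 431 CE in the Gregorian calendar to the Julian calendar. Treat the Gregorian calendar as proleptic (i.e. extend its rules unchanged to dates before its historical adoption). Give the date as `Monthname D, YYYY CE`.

At this point the Julian calendar is 1 day behind the Gregorian.
11 August 431 Gregorian − 1 day → 10 August 431 Julian.

August 10, 431 CE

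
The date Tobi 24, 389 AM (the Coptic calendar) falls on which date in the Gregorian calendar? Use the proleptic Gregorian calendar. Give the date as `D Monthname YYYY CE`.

22 January 673 CE

Both dates share Julian Day Number 1966890; in the Gregorian calendar that is 22 January 673 CE.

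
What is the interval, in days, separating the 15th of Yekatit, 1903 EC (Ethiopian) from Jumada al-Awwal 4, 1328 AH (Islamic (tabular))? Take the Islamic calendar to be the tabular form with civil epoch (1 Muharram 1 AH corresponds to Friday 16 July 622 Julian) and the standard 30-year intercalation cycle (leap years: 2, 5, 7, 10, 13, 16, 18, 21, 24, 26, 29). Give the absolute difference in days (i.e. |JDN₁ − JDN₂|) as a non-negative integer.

284

First date → JDN 2419090; second date → JDN 2418806.
The interval is |2419090 − 2418806| = 284 days.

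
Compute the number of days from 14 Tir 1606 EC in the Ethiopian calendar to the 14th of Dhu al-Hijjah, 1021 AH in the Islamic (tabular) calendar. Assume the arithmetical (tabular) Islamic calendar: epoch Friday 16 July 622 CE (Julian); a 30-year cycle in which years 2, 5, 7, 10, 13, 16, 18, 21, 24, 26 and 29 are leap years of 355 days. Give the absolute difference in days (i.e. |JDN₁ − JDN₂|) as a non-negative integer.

348

JDN of the first date = 2310580.
JDN of the second date = 2310232.
|2310232 − 2310580| = 348.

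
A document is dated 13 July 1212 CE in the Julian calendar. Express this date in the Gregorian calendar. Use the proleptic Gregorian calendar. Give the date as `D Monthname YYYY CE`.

20 July 1212 CE

At this point the Julian calendar is 7 days behind the Gregorian.
13 July 1212 Julian + 7 days → 20 July 1212 Gregorian.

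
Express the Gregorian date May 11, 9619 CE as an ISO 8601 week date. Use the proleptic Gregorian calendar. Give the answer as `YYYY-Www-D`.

9619-W19-6

The weekday is Saturday (ISO weekday 6).
That Saturday belongs to ISO week 19 of ISO year 9619.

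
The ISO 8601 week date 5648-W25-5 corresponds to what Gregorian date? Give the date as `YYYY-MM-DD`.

ISO week 1 of 5648 is the week containing the first Thursday of 5648.
Week 25, day 5 (Friday) lands on 5648-06-19.

5648-06-19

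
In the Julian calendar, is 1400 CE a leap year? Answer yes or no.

yes

1400 mod 4 = 0, so it is a leap year in the Julian calendar.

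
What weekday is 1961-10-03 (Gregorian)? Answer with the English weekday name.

Since JDN mod 7 = 1 (0 = Monday), the day is Tuesday.

Tuesday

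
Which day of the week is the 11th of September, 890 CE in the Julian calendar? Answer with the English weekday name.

This is JDN 2046384 (15 September 890 Gregorian).
Since JDN mod 7 = 4 (0 = Monday), the day is Friday.

Friday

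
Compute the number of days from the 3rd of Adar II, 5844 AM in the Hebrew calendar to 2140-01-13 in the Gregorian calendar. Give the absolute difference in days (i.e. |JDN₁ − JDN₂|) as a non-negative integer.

20396

First date → JDN 2482295; second date → JDN 2502691.
The interval is |2482295 − 2502691| = 20396 days.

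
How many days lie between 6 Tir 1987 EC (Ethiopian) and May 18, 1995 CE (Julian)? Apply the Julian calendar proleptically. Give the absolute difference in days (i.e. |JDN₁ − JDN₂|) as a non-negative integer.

JDN of the first date = 2449732.
JDN of the second date = 2449869.
|2449869 − 2449732| = 137.

137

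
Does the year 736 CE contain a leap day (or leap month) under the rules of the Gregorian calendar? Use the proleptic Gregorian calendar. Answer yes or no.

yes

736 is divisible by 4 and not by 100, so it is a leap year.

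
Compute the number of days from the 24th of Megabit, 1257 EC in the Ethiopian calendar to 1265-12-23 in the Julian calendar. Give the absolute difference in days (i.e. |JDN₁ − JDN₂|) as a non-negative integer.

First date → JDN 2183178; second date → JDN 2183456.
The interval is |2183178 − 2183456| = 278 days.

278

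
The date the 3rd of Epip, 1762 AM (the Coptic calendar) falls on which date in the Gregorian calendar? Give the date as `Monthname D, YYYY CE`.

July 10, 2046 CE

Both dates share Julian Day Number 2468537; in the Gregorian calendar that is 10 July 2046 CE.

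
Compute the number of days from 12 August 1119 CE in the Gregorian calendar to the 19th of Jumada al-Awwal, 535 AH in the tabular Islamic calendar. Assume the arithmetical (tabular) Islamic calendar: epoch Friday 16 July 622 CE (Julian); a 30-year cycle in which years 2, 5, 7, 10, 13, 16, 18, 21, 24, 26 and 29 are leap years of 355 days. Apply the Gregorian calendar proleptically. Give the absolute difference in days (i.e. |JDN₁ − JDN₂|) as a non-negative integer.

7819

First date → JDN 2129989; second date → JDN 2137808.
The interval is |2129989 − 2137808| = 7819 days.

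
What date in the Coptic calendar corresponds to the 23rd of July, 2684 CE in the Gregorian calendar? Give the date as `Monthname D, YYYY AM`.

Julian Day Number of the source date = 2701575.
Converting JDN 2701575 to the Coptic calendar gives 11 Epip 2400 AM.

Epip 11, 2400 AM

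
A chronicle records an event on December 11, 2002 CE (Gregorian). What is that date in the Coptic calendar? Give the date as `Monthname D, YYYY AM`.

Both dates share Julian Day Number 2452620; in the Coptic calendar that is 2 Koiak 1719 AM.

Koiak 2, 1719 AM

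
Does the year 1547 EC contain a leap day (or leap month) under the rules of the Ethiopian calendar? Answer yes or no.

yes

1547 mod 4 = 3; in the Ethiopian calendar a year is leap when year mod 4 = 3, so it is a leap year.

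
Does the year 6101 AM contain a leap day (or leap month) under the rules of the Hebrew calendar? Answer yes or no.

no

Hebrew year 6101 is year 2 of its 19-year Metonic cycle; leap years are at positions 3, 6, 8, 11, 14, 17, 19, so it is a common year (12 months).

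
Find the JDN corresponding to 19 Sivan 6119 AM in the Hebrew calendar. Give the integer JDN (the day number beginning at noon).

Equivalently 16 June 2359 (Gregorian).
JDN 2299161 is 15 October 1582 CE (Gregorian); the target day is +283672 days from there, so JDN = 2582833.

2582833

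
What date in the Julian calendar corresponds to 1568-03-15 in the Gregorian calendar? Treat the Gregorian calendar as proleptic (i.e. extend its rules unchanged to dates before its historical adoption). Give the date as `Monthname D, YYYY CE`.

For dates in this range the Gregorian date is 10 days ahead of the Julian.
15 March 1568 Gregorian − 10 days → 5 March 1568 Julian.

March 5, 1568 CE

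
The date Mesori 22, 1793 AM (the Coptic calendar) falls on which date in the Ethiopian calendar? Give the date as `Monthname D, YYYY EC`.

Nehase 22, 2069 EC

The source date corresponds to 28 August 2077 in the Gregorian calendar (JDN 2479909).
That day falls on 22 Nehase 2069 EC in the Ethiopian calendar.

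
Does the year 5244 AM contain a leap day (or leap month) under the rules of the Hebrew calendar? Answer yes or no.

Hebrew year 5244 is year 19 of its 19-year Metonic cycle; leap years are at positions 3, 6, 8, 11, 14, 17, 19, so it is a leap year (13 months).

yes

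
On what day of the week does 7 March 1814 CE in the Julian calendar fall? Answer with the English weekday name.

Saturday

In the Gregorian calendar this is 19 March 1814 (JDN 2383687).
2383687 ≡ 5 (mod 7); counting from Monday = 0 gives Saturday.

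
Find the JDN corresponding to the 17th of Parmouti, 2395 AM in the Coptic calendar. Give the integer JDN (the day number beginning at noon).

In the Gregorian calendar the same day is 30 April 2679.
JDN 2451545 is 1 January 2000 CE (Gregorian); the target day is +248119 days from there, so JDN = 2699664.

2699664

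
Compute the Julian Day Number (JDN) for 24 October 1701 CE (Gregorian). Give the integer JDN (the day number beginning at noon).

2342634

JDN 2299161 is 15 October 1582 CE (Gregorian); the target day is +43473 days from there, so JDN = 2342634.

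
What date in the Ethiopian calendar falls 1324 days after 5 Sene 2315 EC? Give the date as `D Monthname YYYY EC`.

Counting 1324 days forward from JDN 2569683 reaches JDN 2571007, which is 18 Tir 2319 EC.

18 Tir 2319 EC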